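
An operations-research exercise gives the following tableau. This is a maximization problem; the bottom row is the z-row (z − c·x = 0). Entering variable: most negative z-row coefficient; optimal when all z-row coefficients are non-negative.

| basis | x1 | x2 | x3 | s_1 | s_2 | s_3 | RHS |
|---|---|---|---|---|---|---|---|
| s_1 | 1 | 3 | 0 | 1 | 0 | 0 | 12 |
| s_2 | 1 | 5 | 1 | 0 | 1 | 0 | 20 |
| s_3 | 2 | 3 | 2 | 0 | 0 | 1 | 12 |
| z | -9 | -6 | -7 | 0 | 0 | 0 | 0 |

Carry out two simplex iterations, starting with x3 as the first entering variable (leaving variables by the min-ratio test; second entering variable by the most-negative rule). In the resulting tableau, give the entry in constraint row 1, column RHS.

Ratio test on column x3 — row 1: entry 0 ≤ 0; row 2: 20/1 = 20; row 3: 12/2 = 6. Minimum is 6 at row 3 (s_3 leaves); pivot element 2.
Divide row 3 by 2; eliminate column x3 from the other rows.
Second iteration: most negative z-row entry is -2 in column x1, so x1 enters.
Ratio test on column x1 — row 1: 12/1 = 12; row 2: entry 0 ≤ 0; row 3: 6/1 = 6. Minimum is 6 at row 3 (x3 leaves); pivot element 1.
Divide row 3 by 1; eliminate column x1 from the other rows.
After both pivots, the entry at constraint row 1, column RHS is 6.

6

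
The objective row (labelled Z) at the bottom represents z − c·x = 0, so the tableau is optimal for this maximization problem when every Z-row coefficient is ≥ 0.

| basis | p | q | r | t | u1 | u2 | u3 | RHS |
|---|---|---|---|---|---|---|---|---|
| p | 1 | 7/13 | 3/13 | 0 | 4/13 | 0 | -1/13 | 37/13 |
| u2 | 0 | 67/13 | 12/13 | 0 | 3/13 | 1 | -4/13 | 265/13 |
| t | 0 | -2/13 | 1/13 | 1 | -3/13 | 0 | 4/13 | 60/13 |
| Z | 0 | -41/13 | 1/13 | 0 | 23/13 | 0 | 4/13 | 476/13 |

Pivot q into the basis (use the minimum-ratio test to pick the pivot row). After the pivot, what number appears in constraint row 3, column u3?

Ratio test on column q — row 1: (37/13)/(7/13) = 37/7; row 2: (265/13)/(67/13) = 265/67; row 3: entry -2/13 ≤ 0. Minimum is 265/67 at row 2 (u2 leaves); pivot element 67/13.
Divide row 2 by 67/13; eliminate column q from the other rows.
Row 3 update in column u3: 4/13 − (-2/13)·(-4/67) = 20/67.

20/67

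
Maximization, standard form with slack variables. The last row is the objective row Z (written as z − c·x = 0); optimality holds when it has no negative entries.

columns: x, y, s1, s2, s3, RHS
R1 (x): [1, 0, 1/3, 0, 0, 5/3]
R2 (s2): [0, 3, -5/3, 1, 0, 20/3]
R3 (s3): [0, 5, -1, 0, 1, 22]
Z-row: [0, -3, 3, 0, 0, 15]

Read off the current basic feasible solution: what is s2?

s2 is basic (row 2); its value is the RHS of that row, 20/3.

20/3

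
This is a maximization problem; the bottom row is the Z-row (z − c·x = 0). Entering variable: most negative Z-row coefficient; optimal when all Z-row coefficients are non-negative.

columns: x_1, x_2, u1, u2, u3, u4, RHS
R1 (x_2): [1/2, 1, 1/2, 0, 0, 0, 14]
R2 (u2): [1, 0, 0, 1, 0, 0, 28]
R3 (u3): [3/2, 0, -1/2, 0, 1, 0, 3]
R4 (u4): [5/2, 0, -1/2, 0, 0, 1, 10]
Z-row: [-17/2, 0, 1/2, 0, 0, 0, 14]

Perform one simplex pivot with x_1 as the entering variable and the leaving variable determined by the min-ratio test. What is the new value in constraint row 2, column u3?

-2/3

Ratio test on column x_1 — row 1: 14/(1/2) = 28; row 2: 28/1 = 28; row 3: 3/(3/2) = 2; row 4: 10/(5/2) = 4. Minimum is 2 at row 3 (u3 leaves); pivot element 3/2.
Divide row 3 by 3/2; eliminate column x_1 from the other rows.
Row 2 update in column u3: 0 − 1·(2/3) = -2/3.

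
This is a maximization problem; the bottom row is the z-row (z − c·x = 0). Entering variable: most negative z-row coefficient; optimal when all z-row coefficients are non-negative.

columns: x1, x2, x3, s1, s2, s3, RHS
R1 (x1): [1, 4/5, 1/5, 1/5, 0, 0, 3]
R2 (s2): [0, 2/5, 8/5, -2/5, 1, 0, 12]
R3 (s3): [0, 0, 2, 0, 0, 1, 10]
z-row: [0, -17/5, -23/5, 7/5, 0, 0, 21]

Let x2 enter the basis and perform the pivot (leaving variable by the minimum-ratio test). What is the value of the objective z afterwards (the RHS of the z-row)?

Ratio test on column x2 — row 1: 3/(4/5) = 15/4; row 2: 12/(2/5) = 30; row 3: entry 0 ≤ 0. Minimum is 15/4 at row 1 (x1 leaves); pivot element 4/5.
Pivot on row 1; the z-row RHS becomes 21 − (-17/5)·(15/4) = 135/4.

135/4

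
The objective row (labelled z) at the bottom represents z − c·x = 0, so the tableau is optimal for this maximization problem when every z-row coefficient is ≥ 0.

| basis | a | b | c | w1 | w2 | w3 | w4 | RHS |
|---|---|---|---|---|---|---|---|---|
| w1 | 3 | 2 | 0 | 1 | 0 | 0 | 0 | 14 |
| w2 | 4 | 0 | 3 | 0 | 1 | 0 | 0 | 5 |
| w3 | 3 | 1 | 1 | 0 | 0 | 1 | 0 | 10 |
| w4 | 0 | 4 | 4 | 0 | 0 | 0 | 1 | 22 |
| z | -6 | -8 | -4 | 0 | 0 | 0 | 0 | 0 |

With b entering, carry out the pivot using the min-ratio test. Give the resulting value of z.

Ratio test on column b — row 1: 14/2 = 7; row 2: entry 0 ≤ 0; row 3: 10/1 = 10; row 4: 22/4 = 11/2. Minimum is 11/2 at row 4 (w4 leaves); pivot element 4.
Pivot on row 4; the z-row RHS becomes 0 − (-8)·(11/2) = 44.

44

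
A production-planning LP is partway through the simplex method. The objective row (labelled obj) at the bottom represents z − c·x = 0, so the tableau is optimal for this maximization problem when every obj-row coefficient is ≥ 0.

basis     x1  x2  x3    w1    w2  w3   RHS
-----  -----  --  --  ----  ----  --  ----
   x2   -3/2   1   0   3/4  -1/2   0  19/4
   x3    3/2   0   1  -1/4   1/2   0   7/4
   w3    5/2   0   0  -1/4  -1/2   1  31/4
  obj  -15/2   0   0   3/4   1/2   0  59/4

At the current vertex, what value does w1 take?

w1 is not in the basis, so in the current basic feasible solution w1 = 0.

0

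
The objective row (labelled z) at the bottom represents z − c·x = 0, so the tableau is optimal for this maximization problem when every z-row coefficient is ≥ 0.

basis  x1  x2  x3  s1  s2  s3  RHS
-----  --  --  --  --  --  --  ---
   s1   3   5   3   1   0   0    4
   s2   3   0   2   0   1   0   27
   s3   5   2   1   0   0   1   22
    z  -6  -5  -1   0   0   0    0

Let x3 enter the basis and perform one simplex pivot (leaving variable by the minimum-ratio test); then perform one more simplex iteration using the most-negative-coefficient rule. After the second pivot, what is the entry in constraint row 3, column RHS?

Ratio test on column x3 — row 1: 4/3 = 4/3; row 2: 27/2 = 27/2; row 3: 22/1 = 22. Minimum is 4/3 at row 1 (s1 leaves); pivot element 3.
Divide row 1 by 3; eliminate column x3 from the other rows.
Second iteration: most negative z-row entry is -5 in column x1, so x1 enters.
Ratio test on column x1 — row 1: (4/3)/1 = 4/3; row 2: (73/3)/1 = 73/3; row 3: (62/3)/4 = 31/6. Minimum is 4/3 at row 1 (x3 leaves); pivot element 1.
Divide row 1 by 1; eliminate column x1 from the other rows.
After both pivots, the entry at constraint row 3, column RHS is 46/3.

46/3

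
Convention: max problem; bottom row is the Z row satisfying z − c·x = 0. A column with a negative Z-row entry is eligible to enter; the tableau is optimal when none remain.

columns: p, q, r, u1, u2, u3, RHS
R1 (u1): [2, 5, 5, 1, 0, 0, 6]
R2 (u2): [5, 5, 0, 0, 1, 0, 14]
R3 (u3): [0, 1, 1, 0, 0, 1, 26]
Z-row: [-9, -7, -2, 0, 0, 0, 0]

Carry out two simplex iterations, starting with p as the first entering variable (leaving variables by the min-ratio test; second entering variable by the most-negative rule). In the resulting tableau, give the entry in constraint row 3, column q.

2/5

Ratio test on column p — row 1: 6/2 = 3; row 2: 14/5 = 14/5; row 3: entry 0 ≤ 0. Minimum is 14/5 at row 2 (u2 leaves); pivot element 5.
Divide row 2 by 5; eliminate column p from the other rows.
Second iteration: most negative Z-row entry is -2 in column r, so r enters.
Ratio test on column r — row 1: (2/5)/5 = 2/25; row 2: entry 0 ≤ 0; row 3: 26/1 = 26. Minimum is 2/25 at row 1 (u1 leaves); pivot element 5.
Divide row 1 by 5; eliminate column r from the other rows.
After both pivots, the entry at constraint row 3, column q is 2/5.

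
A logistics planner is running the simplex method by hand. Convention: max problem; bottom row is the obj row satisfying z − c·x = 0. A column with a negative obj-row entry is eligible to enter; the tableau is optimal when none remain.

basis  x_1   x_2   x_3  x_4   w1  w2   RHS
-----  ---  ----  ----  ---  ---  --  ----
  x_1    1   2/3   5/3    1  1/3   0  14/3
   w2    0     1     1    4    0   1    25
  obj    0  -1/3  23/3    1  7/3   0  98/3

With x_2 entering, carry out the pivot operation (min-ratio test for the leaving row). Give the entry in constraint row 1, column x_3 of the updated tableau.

Ratio test on column x_2 — row 1: (14/3)/(2/3) = 7; row 2: 25/1 = 25. Minimum is 7 at row 1 (x_1 leaves); pivot element 2/3.
Divide row 1 by 2/3; eliminate column x_2 from the other rows.
In the new row 1, the x_3 entry is the old entry divided by the pivot: (5/3)/(2/3) = 5/2.

5/2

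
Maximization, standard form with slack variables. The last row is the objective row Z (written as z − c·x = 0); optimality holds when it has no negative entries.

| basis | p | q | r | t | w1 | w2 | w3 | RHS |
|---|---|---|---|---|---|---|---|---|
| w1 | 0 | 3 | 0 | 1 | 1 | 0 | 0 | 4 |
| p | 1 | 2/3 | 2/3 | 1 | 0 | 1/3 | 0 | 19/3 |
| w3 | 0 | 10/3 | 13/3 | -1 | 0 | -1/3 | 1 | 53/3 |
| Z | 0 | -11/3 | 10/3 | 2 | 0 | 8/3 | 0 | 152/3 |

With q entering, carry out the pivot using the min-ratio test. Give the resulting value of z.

500/9

Ratio test on column q — row 1: 4/3 = 4/3; row 2: (19/3)/(2/3) = 19/2; row 3: (53/3)/(10/3) = 53/10. Minimum is 4/3 at row 1 (w1 leaves); pivot element 3.
Pivot on row 1; the Z-row RHS becomes 152/3 − (-11/3)·(4/3) = 500/9.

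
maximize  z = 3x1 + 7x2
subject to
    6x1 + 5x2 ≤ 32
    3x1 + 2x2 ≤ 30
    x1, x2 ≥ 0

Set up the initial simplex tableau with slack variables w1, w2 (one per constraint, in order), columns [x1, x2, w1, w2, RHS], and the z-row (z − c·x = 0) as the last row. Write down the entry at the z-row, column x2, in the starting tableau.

The z-row carries the negated objective coefficients: the x2 entry is -7.

-7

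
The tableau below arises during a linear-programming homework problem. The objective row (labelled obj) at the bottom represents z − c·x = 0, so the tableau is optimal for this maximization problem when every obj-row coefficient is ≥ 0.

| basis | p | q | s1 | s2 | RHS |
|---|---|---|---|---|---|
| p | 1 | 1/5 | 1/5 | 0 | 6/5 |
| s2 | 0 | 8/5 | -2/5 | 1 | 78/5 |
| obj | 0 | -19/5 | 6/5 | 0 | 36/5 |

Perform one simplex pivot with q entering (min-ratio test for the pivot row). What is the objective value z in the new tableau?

Ratio test on column q — row 1: (6/5)/(1/5) = 6; row 2: (78/5)/(8/5) = 39/4. Minimum is 6 at row 1 (p leaves); pivot element 1/5.
Pivot on row 1; the obj-row RHS becomes 36/5 − (-19/5)·6 = 30.

30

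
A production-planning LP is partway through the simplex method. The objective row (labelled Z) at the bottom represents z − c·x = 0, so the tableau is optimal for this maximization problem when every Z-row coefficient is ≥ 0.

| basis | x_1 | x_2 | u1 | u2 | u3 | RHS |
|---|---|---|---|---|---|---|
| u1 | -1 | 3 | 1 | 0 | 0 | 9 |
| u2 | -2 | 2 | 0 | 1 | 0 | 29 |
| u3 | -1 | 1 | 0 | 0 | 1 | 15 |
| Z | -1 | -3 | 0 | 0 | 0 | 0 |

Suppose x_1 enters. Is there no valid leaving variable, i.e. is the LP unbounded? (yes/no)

Every constraint-row entry in column x_1 is ≤ 0, so increasing x_1 is unbounded.

yes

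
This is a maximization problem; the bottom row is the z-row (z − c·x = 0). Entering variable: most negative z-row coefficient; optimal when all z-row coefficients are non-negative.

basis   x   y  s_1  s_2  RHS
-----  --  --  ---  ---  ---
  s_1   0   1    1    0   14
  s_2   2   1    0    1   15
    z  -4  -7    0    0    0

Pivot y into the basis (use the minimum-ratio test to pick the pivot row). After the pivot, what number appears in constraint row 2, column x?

Ratio test on column y — row 1: 14/1 = 14; row 2: 15/1 = 15. Minimum is 14 at row 1 (s_1 leaves); pivot element 1.
Divide row 1 by 1; eliminate column y from the other rows.
Row 2 update in column x: 2 − 1·0 = 2.

2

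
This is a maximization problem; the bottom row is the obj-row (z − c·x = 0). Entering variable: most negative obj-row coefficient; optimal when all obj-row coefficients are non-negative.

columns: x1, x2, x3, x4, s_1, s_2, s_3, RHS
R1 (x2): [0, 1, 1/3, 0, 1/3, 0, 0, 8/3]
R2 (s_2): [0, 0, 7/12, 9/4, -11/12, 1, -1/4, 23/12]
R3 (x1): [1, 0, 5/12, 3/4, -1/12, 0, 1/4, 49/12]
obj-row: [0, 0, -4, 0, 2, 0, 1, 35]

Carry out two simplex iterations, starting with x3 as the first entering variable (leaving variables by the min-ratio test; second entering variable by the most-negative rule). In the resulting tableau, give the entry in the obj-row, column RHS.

Ratio test on column x3 — row 1: (8/3)/(1/3) = 8; row 2: (23/12)/(7/12) = 23/7; row 3: (49/12)/(5/12) = 49/5. Minimum is 23/7 at row 2 (s_2 leaves); pivot element 7/12.
Divide row 2 by 7/12; eliminate column x3 from the other rows.
Second iteration: most negative obj-row entry is -30/7 in column s_1, so s_1 enters.
Ratio test on column s_1 — row 1: (11/7)/(6/7) = 11/6; row 2: entry -11/7 ≤ 0; row 3: (19/7)/(4/7) = 19/4. Minimum is 11/6 at row 1 (x2 leaves); pivot element 6/7.
Divide row 1 by 6/7; eliminate column s_1 from the other rows.
After both pivots, the entry at the obj-row, column RHS is 56.

56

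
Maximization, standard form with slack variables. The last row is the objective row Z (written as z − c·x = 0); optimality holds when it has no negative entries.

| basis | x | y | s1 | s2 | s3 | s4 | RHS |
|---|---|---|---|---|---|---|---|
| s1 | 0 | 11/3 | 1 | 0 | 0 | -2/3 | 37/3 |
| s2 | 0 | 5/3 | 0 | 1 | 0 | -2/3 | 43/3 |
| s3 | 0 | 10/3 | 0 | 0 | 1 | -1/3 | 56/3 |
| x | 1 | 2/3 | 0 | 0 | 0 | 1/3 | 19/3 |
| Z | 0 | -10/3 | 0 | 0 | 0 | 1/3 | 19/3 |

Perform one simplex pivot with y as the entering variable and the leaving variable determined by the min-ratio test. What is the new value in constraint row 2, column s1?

Ratio test on column y — row 1: (37/3)/(11/3) = 37/11; row 2: (43/3)/(5/3) = 43/5; row 3: (56/3)/(10/3) = 28/5; row 4: (19/3)/(2/3) = 19/2. Minimum is 37/11 at row 1 (s1 leaves); pivot element 11/3.
Divide row 1 by 11/3; eliminate column y from the other rows.
Row 2 update in column s1: 0 − (5/3)·(3/11) = -5/11.

-5/11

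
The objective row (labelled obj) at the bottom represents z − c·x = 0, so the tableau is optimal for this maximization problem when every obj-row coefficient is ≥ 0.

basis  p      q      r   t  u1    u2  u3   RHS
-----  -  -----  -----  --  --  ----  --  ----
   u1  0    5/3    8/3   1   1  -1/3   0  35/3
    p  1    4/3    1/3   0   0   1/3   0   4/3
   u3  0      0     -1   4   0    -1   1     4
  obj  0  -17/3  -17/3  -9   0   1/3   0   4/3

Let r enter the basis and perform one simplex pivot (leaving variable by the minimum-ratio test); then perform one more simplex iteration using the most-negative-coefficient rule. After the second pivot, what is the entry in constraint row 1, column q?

Ratio test on column r — row 1: (35/3)/(8/3) = 35/8; row 2: (4/3)/(1/3) = 4; row 3: entry -1 ≤ 0. Minimum is 4 at row 2 (p leaves); pivot element 1/3.
Divide row 2 by 1/3; eliminate column r from the other rows.
Second iteration: most negative obj-row entry is -9 in column t, so t enters.
Ratio test on column t — row 1: 1/1 = 1; row 2: entry 0 ≤ 0; row 3: 8/4 = 2. Minimum is 1 at row 1 (u1 leaves); pivot element 1.
Divide row 1 by 1; eliminate column t from the other rows.
After both pivots, the entry at constraint row 1, column q is -9.

-9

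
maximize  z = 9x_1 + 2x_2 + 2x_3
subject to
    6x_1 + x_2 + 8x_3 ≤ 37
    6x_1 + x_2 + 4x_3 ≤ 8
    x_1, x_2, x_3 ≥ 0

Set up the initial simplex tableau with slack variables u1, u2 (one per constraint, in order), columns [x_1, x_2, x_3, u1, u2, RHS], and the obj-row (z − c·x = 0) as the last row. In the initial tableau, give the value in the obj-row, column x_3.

-2

The obj-row carries the negated objective coefficients: the x_3 entry is -2.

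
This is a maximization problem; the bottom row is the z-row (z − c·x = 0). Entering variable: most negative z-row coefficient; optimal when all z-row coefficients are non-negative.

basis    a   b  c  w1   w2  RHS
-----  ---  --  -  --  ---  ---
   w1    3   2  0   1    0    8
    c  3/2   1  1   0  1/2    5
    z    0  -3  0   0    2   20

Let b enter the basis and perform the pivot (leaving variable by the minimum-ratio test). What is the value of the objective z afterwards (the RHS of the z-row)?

Ratio test on column b — row 1: 8/2 = 4; row 2: 5/1 = 5. Minimum is 4 at row 1 (w1 leaves); pivot element 2.
Pivot on row 1; the z-row RHS becomes 20 − (-3)·4 = 32.

32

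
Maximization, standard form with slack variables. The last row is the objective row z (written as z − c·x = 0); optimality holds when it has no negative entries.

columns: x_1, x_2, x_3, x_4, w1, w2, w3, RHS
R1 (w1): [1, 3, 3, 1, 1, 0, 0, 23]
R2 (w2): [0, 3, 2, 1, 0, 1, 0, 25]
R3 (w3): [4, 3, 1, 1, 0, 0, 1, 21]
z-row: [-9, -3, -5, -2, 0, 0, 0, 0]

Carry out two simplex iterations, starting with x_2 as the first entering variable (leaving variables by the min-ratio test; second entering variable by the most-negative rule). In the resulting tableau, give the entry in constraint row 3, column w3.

1/4

Ratio test on column x_2 — row 1: 23/3 = 23/3; row 2: 25/3 = 25/3; row 3: 21/3 = 7. Minimum is 7 at row 3 (w3 leaves); pivot element 3.
Divide row 3 by 3; eliminate column x_2 from the other rows.
Second iteration: most negative z-row entry is -5 in column x_1, so x_1 enters.
Ratio test on column x_1 — row 1: entry -3 ≤ 0; row 2: entry -4 ≤ 0; row 3: 7/(4/3) = 21/4. Minimum is 21/4 at row 3 (x_2 leaves); pivot element 4/3.
Divide row 3 by 4/3; eliminate column x_1 from the other rows.
After both pivots, the entry at constraint row 3, column w3 is 1/4.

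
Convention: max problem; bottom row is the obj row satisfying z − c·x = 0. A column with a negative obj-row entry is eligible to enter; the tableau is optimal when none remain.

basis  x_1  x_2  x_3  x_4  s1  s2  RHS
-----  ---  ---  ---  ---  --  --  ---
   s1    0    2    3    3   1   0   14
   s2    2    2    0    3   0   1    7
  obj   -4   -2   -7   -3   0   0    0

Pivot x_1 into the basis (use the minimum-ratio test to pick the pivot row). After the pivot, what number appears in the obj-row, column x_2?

Ratio test on column x_1 — row 1: entry 0 ≤ 0; row 2: 7/2 = 7/2. Minimum is 7/2 at row 2 (s2 leaves); pivot element 2.
Divide row 2 by 2; eliminate column x_1 from the other rows.
obj-row update in column x_2: -2 − (-4)·1 = 2.

2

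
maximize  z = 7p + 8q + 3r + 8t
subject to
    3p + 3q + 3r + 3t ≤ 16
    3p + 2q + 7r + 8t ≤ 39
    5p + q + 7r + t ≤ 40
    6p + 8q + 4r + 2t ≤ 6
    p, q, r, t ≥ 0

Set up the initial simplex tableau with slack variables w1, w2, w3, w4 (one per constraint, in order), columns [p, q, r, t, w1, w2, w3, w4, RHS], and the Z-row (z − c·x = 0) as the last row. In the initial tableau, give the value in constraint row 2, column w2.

Slack w2 belongs to constraint 2; its column is the unit vector e_2, so the entry in row 2 is 1.

1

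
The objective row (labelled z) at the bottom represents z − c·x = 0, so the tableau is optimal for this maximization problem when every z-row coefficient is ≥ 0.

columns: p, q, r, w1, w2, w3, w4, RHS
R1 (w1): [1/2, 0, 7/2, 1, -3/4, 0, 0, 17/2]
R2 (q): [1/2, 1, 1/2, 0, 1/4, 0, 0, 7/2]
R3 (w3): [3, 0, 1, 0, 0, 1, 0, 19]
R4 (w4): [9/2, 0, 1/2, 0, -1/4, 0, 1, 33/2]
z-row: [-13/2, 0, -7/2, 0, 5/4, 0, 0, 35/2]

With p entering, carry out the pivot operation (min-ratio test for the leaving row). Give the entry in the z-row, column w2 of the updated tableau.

Ratio test on column p — row 1: (17/2)/(1/2) = 17; row 2: (7/2)/(1/2) = 7; row 3: 19/3 = 19/3; row 4: (33/2)/(9/2) = 11/3. Minimum is 11/3 at row 4 (w4 leaves); pivot element 9/2.
Divide row 4 by 9/2; eliminate column p from the other rows.
z-row update in column w2: 5/4 − (-13/2)·(-1/18) = 8/9.

8/9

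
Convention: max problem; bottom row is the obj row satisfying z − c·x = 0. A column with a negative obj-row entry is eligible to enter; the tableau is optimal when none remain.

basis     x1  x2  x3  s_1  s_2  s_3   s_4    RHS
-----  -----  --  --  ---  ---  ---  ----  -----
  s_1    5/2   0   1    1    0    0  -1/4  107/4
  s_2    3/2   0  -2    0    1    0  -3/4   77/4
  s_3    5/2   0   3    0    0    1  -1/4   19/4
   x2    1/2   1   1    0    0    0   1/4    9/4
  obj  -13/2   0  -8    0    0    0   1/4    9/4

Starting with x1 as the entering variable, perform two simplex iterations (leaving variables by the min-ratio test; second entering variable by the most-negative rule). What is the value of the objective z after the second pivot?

49/3

Ratio test on column x1 — row 1: (107/4)/(5/2) = 107/10; row 2: (77/4)/(3/2) = 77/6; row 3: (19/4)/(5/2) = 19/10; row 4: (9/4)/(1/2) = 9/2. Minimum is 19/10 at row 3 (s_3 leaves); pivot element 5/2.
Pivot on row 3; the obj-row RHS becomes 9/4 − (-13/2)·(19/10) = 73/5.
Next entering variable (most negative obj-row entry -2/5): s_4.
Ratio test on column s_4 — row 1: entry 0 ≤ 0; row 2: entry -3/5 ≤ 0; row 3: entry -1/10 ≤ 0; row 4: (13/10)/(3/10) = 13/3. Minimum is 13/3 at row 4 (x2 leaves); pivot element 3/10.
After the second pivot the obj-row RHS is 73/5 − (-2/5)·(13/3) = 49/3.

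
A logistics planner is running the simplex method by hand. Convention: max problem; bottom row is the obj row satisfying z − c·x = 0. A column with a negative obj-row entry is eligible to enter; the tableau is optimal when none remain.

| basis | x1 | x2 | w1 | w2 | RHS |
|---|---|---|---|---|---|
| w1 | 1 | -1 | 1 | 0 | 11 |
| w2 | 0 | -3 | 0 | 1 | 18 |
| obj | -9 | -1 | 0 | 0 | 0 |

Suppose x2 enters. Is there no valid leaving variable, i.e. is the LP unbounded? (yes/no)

yes

Every constraint-row entry in column x2 is ≤ 0, so increasing x2 is unbounded.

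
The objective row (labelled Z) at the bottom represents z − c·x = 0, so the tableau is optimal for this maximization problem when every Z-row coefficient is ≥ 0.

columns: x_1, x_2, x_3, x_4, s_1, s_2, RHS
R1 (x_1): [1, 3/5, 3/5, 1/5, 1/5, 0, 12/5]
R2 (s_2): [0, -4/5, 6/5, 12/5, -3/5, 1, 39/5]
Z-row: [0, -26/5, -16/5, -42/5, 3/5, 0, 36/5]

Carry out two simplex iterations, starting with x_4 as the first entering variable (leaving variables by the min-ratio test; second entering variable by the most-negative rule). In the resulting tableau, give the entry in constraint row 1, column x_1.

3/2

Ratio test on column x_4 — row 1: (12/5)/(1/5) = 12; row 2: (39/5)/(12/5) = 13/4. Minimum is 13/4 at row 2 (s_2 leaves); pivot element 12/5.
Divide row 2 by 12/5; eliminate column x_4 from the other rows.
Second iteration: most negative Z-row entry is -8 in column x_2, so x_2 enters.
Ratio test on column x_2 — row 1: (7/4)/(2/3) = 21/8; row 2: entry -1/3 ≤ 0. Minimum is 21/8 at row 1 (x_1 leaves); pivot element 2/3.
Divide row 1 by 2/3; eliminate column x_2 from the other rows.
After both pivots, the entry at constraint row 1, column x_1 is 3/2.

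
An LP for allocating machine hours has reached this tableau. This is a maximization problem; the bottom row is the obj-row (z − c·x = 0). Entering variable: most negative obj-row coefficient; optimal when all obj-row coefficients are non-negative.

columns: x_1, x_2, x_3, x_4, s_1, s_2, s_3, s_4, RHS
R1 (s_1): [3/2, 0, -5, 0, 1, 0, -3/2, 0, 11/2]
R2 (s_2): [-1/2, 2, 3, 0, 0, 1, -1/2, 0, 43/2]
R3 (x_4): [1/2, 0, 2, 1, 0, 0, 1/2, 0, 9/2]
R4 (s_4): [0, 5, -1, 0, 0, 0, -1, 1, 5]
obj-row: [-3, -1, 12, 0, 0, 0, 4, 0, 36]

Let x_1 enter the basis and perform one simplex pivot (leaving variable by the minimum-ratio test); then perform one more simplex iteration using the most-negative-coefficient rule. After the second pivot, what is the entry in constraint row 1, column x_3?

Ratio test on column x_1 — row 1: (11/2)/(3/2) = 11/3; row 2: entry -1/2 ≤ 0; row 3: (9/2)/(1/2) = 9; row 4: entry 0 ≤ 0. Minimum is 11/3 at row 1 (s_1 leaves); pivot element 3/2.
Divide row 1 by 3/2; eliminate column x_1 from the other rows.
Second iteration: most negative obj-row entry is -1 in column x_2, so x_2 enters.
Ratio test on column x_2 — row 1: entry 0 ≤ 0; row 2: (70/3)/2 = 35/3; row 3: entry 0 ≤ 0; row 4: 5/5 = 1. Minimum is 1 at row 4 (s_4 leaves); pivot element 5.
Divide row 4 by 5; eliminate column x_2 from the other rows.
After both pivots, the entry at constraint row 1, column x_3 is -10/3.

-10/3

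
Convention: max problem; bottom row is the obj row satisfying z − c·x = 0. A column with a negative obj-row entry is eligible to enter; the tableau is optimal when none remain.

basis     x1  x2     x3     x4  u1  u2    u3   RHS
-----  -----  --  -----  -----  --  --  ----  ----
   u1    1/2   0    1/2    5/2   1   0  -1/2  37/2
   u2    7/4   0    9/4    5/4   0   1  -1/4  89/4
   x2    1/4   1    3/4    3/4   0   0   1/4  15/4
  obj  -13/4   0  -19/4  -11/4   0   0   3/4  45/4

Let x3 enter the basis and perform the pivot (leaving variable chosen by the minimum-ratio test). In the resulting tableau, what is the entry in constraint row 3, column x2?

Ratio test on column x3 — row 1: (37/2)/(1/2) = 37; row 2: (89/4)/(9/4) = 89/9; row 3: (15/4)/(3/4) = 5. Minimum is 5 at row 3 (x2 leaves); pivot element 3/4.
Divide row 3 by 3/4; eliminate column x3 from the other rows.
In the new row 3, the x2 entry is the old entry divided by the pivot: 1/(3/4) = 4/3.

4/3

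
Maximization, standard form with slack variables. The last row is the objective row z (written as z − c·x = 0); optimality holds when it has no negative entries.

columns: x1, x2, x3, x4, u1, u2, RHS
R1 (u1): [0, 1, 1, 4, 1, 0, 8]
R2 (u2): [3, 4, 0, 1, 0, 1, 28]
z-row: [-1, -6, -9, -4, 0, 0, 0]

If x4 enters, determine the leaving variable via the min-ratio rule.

u1

Column x4 entries and ratios — u1: 8/4 = 2; u2: 28/1 = 28.
Smallest ratio is 2 in the row of u1, so u1 leaves.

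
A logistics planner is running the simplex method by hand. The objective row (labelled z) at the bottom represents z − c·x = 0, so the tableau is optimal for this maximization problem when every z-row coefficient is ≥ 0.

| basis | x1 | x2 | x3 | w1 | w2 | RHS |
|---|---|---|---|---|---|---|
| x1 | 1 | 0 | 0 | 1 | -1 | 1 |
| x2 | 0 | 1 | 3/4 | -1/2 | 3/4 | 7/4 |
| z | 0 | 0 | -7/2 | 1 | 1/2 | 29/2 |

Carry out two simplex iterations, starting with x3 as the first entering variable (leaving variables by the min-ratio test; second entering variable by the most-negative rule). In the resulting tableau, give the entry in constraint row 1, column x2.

0

Ratio test on column x3 — row 1: entry 0 ≤ 0; row 2: (7/4)/(3/4) = 7/3. Minimum is 7/3 at row 2 (x2 leaves); pivot element 3/4.
Divide row 2 by 3/4; eliminate column x3 from the other rows.
Second iteration: most negative z-row entry is -4/3 in column w1, so w1 enters.
Ratio test on column w1 — row 1: 1/1 = 1; row 2: entry -2/3 ≤ 0. Minimum is 1 at row 1 (x1 leaves); pivot element 1.
Divide row 1 by 1; eliminate column w1 from the other rows.
After both pivots, the entry at constraint row 1, column x2 is 0.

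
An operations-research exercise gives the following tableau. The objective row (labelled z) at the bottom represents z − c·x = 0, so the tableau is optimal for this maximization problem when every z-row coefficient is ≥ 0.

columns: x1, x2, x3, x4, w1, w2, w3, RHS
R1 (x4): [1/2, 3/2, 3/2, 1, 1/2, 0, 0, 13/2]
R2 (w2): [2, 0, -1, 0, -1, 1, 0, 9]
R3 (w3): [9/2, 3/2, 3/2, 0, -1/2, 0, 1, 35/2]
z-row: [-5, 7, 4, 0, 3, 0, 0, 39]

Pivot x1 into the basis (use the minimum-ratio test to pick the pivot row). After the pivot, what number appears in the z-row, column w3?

Ratio test on column x1 — row 1: (13/2)/(1/2) = 13; row 2: 9/2 = 9/2; row 3: (35/2)/(9/2) = 35/9. Minimum is 35/9 at row 3 (w3 leaves); pivot element 9/2.
Divide row 3 by 9/2; eliminate column x1 from the other rows.
z-row update in column w3: 0 − (-5)·(2/9) = 10/9.

10/9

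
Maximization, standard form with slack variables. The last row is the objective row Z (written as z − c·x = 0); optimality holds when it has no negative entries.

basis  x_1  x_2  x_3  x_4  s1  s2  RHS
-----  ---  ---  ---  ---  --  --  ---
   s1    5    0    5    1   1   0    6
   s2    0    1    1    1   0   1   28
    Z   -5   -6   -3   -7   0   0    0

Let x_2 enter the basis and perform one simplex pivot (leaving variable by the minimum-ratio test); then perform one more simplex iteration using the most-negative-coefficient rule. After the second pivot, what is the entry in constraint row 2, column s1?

0

Ratio test on column x_2 — row 1: entry 0 ≤ 0; row 2: 28/1 = 28. Minimum is 28 at row 2 (s2 leaves); pivot element 1.
Divide row 2 by 1; eliminate column x_2 from the other rows.
Second iteration: most negative Z-row entry is -5 in column x_1, so x_1 enters.
Ratio test on column x_1 — row 1: 6/5 = 6/5; row 2: entry 0 ≤ 0. Minimum is 6/5 at row 1 (s1 leaves); pivot element 5.
Divide row 1 by 5; eliminate column x_1 from the other rows.
After both pivots, the entry at constraint row 2, column s1 is 0.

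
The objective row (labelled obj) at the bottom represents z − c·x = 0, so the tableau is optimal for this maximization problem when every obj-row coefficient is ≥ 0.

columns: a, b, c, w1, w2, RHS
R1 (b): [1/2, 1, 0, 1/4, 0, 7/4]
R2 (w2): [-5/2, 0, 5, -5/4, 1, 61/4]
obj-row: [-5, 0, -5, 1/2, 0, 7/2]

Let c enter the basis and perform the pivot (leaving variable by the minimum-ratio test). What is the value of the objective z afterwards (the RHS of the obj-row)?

Ratio test on column c — row 1: entry 0 ≤ 0; row 2: (61/4)/5 = 61/20. Minimum is 61/20 at row 2 (w2 leaves); pivot element 5.
Pivot on row 2; the obj-row RHS becomes 7/2 − (-5)·(61/20) = 75/4.

75/4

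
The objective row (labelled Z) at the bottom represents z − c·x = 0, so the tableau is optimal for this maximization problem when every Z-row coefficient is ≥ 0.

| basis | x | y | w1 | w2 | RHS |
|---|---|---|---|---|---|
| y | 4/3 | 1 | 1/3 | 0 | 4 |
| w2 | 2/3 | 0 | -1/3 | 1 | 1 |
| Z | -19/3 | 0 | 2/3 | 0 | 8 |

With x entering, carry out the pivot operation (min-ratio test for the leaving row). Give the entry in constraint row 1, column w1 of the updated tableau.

Ratio test on column x — row 1: 4/(4/3) = 3; row 2: 1/(2/3) = 3/2. Minimum is 3/2 at row 2 (w2 leaves); pivot element 2/3.
Divide row 2 by 2/3; eliminate column x from the other rows.
Row 1 update in column w1: 1/3 − (4/3)·(-1/2) = 1.

1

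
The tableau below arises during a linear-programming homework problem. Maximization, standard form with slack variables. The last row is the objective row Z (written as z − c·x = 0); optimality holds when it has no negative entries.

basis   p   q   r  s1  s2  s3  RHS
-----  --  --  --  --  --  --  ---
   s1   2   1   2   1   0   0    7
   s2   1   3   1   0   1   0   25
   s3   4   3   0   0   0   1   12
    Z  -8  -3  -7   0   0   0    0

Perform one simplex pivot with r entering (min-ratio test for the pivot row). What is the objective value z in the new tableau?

Ratio test on column r — row 1: 7/2 = 7/2; row 2: 25/1 = 25; row 3: entry 0 ≤ 0. Minimum is 7/2 at row 1 (s1 leaves); pivot element 2.
Pivot on row 1; the Z-row RHS becomes 0 − (-7)·(7/2) = 49/2.

49/2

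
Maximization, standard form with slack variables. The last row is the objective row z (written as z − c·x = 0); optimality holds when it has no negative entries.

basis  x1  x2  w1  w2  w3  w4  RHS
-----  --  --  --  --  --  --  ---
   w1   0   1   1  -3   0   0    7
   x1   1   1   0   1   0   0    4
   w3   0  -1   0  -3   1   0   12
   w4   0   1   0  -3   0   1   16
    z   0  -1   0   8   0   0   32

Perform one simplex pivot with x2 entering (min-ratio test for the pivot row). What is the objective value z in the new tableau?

Ratio test on column x2 — row 1: 7/1 = 7; row 2: 4/1 = 4; row 3: entry -1 ≤ 0; row 4: 16/1 = 16. Minimum is 4 at row 2 (x1 leaves); pivot element 1.
Pivot on row 2; the z-row RHS becomes 32 − (-1)·4 = 36.

36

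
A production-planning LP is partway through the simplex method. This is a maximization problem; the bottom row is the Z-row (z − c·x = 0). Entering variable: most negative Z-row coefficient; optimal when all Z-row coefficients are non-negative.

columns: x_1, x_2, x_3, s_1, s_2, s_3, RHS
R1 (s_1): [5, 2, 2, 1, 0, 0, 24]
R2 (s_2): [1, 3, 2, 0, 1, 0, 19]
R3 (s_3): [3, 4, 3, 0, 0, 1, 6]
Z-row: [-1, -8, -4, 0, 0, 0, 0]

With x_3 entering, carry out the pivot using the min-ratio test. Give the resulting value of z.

Ratio test on column x_3 — row 1: 24/2 = 12; row 2: 19/2 = 19/2; row 3: 6/3 = 2. Minimum is 2 at row 3 (s_3 leaves); pivot element 3.
Pivot on row 3; the Z-row RHS becomes 0 − (-4)·2 = 8.

8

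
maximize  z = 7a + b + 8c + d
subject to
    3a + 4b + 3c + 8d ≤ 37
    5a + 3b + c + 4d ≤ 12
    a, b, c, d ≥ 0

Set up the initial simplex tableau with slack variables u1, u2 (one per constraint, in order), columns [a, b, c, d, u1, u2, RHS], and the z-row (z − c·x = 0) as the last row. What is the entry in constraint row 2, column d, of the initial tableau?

Constraint 2 has coefficient 4 on d.

4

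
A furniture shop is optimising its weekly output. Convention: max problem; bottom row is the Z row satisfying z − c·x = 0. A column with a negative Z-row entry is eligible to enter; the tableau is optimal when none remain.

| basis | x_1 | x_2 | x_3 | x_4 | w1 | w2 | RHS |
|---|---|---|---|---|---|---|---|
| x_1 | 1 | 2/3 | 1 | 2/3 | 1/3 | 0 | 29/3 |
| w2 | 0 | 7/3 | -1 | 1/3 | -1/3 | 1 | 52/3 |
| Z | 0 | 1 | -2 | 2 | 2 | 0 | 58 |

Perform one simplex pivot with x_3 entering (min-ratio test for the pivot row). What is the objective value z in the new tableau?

232/3

Ratio test on column x_3 — row 1: (29/3)/1 = 29/3; row 2: entry -1 ≤ 0. Minimum is 29/3 at row 1 (x_1 leaves); pivot element 1.
Pivot on row 1; the Z-row RHS becomes 58 − (-2)·(29/3) = 232/3.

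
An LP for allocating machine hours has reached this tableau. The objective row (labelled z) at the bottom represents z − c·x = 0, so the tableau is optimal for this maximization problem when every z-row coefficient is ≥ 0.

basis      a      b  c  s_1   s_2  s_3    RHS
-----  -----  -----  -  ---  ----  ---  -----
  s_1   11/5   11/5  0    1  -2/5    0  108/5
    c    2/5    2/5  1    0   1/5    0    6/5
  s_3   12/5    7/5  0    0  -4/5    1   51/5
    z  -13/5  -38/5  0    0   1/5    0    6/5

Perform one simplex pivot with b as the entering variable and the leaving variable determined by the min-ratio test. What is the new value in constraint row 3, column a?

Ratio test on column b — row 1: (108/5)/(11/5) = 108/11; row 2: (6/5)/(2/5) = 3; row 3: (51/5)/(7/5) = 51/7. Minimum is 3 at row 2 (c leaves); pivot element 2/5.
Divide row 2 by 2/5; eliminate column b from the other rows.
Row 3 update in column a: 12/5 − (7/5)·1 = 1.

1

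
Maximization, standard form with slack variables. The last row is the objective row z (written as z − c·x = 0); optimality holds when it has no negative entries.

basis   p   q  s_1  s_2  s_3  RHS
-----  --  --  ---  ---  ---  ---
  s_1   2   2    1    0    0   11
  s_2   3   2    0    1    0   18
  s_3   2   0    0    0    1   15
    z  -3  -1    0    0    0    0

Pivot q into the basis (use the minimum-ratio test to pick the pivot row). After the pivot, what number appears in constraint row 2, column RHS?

7

Ratio test on column q — row 1: 11/2 = 11/2; row 2: 18/2 = 9; row 3: entry 0 ≤ 0. Minimum is 11/2 at row 1 (s_1 leaves); pivot element 2.
Divide row 1 by 2; eliminate column q from the other rows.
Row 2 update in column RHS: 18 − 2·(11/2) = 7.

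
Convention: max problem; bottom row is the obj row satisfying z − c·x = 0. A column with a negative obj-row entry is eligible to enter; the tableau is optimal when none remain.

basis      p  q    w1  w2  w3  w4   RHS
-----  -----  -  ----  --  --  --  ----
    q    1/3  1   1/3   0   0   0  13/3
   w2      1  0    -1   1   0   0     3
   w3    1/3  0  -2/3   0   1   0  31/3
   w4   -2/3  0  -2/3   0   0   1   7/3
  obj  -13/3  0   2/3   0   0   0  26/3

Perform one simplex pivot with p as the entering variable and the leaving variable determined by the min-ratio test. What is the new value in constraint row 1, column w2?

-1/3

Ratio test on column p — row 1: (13/3)/(1/3) = 13; row 2: 3/1 = 3; row 3: (31/3)/(1/3) = 31; row 4: entry -2/3 ≤ 0. Minimum is 3 at row 2 (w2 leaves); pivot element 1.
Divide row 2 by 1; eliminate column p from the other rows.
Row 1 update in column w2: 0 − (1/3)·1 = -1/3.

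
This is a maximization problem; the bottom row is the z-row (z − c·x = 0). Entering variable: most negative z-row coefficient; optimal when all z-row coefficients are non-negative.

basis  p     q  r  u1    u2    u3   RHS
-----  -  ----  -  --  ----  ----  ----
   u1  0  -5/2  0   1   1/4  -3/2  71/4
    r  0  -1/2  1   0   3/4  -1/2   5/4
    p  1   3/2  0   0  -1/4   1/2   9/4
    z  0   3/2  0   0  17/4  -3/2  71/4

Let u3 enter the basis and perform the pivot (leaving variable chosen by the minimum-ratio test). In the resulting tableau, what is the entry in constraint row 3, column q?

3

Ratio test on column u3 — row 1: entry -3/2 ≤ 0; row 2: entry -1/2 ≤ 0; row 3: (9/4)/(1/2) = 9/2. Minimum is 9/2 at row 3 (p leaves); pivot element 1/2.
Divide row 3 by 1/2; eliminate column u3 from the other rows.
In the new row 3, the q entry is the old entry divided by the pivot: (3/2)/(1/2) = 3.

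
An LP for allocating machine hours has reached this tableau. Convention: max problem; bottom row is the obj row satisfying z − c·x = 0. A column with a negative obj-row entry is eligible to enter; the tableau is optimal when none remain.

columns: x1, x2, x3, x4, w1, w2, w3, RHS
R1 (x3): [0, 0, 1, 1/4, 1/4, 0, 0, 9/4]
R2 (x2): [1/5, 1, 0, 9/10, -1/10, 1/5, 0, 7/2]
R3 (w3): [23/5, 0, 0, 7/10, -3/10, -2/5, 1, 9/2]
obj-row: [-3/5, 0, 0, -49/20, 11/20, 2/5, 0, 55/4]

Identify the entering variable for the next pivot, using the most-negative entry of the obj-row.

Negative obj-row entries: x1: -3/5, x4: -49/20.
The most negative is -49/20 in column x4, so x4 enters.

x4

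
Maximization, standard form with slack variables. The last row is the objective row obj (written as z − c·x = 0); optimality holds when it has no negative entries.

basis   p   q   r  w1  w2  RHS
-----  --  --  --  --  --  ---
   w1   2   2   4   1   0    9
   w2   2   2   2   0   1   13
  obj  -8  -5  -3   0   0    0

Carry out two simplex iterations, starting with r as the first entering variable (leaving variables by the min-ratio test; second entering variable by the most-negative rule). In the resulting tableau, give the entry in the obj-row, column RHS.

36

Ratio test on column r — row 1: 9/4 = 9/4; row 2: 13/2 = 13/2. Minimum is 9/4 at row 1 (w1 leaves); pivot element 4.
Divide row 1 by 4; eliminate column r from the other rows.
Second iteration: most negative obj-row entry is -13/2 in column p, so p enters.
Ratio test on column p — row 1: (9/4)/(1/2) = 9/2; row 2: (17/2)/1 = 17/2. Minimum is 9/2 at row 1 (r leaves); pivot element 1/2.
Divide row 1 by 1/2; eliminate column p from the other rows.
After both pivots, the entry at the obj-row, column RHS is 36.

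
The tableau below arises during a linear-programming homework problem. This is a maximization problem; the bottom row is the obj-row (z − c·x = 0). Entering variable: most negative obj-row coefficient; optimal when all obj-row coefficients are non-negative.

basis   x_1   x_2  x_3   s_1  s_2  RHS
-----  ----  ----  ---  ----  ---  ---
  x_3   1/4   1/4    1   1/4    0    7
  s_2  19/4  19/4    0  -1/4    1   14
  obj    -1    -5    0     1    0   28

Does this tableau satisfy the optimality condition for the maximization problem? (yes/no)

no

The obj-row has a negative entry -5 in column x_2, so it is not optimal.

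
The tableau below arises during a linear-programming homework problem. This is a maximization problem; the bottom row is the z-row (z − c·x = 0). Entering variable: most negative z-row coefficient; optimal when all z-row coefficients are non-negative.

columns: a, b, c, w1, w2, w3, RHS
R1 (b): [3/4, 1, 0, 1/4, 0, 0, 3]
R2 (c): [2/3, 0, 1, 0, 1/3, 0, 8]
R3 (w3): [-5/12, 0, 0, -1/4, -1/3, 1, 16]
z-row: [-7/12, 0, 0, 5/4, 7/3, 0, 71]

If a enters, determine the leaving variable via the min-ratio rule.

b

Column a entries and ratios — b: 3/(3/4) = 4; c: 8/(2/3) = 12; w3: -5/12 ≤ 0, skip.
Smallest ratio is 4 in the row of b, so b leaves.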